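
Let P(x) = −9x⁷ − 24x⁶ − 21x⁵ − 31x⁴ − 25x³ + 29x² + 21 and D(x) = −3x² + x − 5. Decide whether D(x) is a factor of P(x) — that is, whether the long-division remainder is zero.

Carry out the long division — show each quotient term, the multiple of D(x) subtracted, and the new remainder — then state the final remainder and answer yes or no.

Step 1: lead(−9x⁷ − 24x⁶ − 21x⁵ − 31x⁴ − 25x³ + 29x² + 21) ÷ lead(D) = −9x⁷ ÷ −3x² = 3x⁵. Subtract (3x⁵)·D = −9x⁷ + 3x⁶ − 15x⁵. Remainder: −27x⁶ − 6x⁵ − 31x⁴ − 25x³ + 29x² + 21.
Step 2: lead(−27x⁶ − 6x⁵ − 31x⁴ − 25x³ + 29x² + 21) ÷ lead(D) = −27x⁶ ÷ −3x² = 9x⁴. Subtract (9x⁴)·D = −27x⁶ + 9x⁵ − 45x⁴. Remainder: −15x⁵ + 14x⁴ − 25x³ + 29x² + 21.
Step 3: lead(−15x⁵ + 14x⁴ − 25x³ + 29x² + 21) ÷ lead(D) = −15x⁵ ÷ −3x² = 5x³. Subtract (5x³)·D = −15x⁵ + 5x⁴ − 25x³. Remainder: 9x⁴ + 29x² + 21.
Step 4: lead(9x⁴ + 29x² + 21) ÷ lead(D) = 9x⁴ ÷ −3x² = −3x². Subtract (−3x²)·D = 9x⁴ − 3x³ + 15x². Remainder: 3x³ + 14x² + 21.
Step 5: lead(3x³ + 14x² + 21) ÷ lead(D) = 3x³ ÷ −3x² = −x. Subtract (−x)·D = 3x³ − x² + 5x. Remainder: 15x² − 5x + 21.
Step 6: lead(15x² − 5x + 21) ÷ lead(D) = 15x² ÷ −3x² = −5. Subtract (−5)·D = 15x² − 5x + 25. Remainder: −4.

R(x) = −4, so D(x) is not a factor of P(x). no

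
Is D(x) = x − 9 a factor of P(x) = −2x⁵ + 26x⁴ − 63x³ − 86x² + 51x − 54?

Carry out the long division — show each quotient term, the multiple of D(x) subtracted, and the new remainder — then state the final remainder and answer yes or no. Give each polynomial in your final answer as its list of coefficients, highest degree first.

Step 1: lead(−2x⁵ + 26x⁴ − 63x³ − 86x² + 51x − 54) ÷ lead(D) = −2x⁵ ÷ x = −2x⁴. Subtract (−2x⁴)·D = −2x⁵ + 18x⁴. Remainder: 8x⁴ − 63x³ − 86x² + 51x − 54.
Step 2: lead(8x⁴ − 63x³ − 86x² + 51x − 54) ÷ lead(D) = 8x⁴ ÷ x = 8x³. Subtract (8x³)·D = 8x⁴ − 72x³. Remainder: 9x³ − 86x² + 51x − 54.
Step 3: lead(9x³ − 86x² + 51x − 54) ÷ lead(D) = 9x³ ÷ x = 9x². Subtract (9x²)·D = 9x³ − 81x². Remainder: −5x² + 51x − 54.
Step 4: lead(−5x² + 51x − 54) ÷ lead(D) = −5x² ÷ x = −5x. Subtract (−5x)·D = −5x² + 45x. Remainder: 6x − 54.
Step 5: lead(6x − 54) ÷ lead(D) = 6x ÷ x = 6. Subtract (6)·D = 6x − 54. Remainder: 0.

R = [0], so D(x) is a factor of P(x). yes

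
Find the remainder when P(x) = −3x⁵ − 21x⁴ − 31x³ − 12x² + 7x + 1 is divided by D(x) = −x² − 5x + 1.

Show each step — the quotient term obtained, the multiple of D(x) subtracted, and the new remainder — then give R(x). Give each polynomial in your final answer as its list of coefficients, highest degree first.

R = [-7, 3]

Step 1: lead(−3x⁵ − 21x⁴ − 31x³ − 12x² + 7x + 1) ÷ lead(D) = −3x⁵ ÷ −x² = 3x³. Subtract (3x³)·D = −3x⁵ − 15x⁴ + 3x³. Remainder: −6x⁴ − 34x³ − 12x² + 7x + 1.
Step 2: lead(−6x⁴ − 34x³ − 12x² + 7x + 1) ÷ lead(D) = −6x⁴ ÷ −x² = 6x². Subtract (6x²)·D = −6x⁴ − 30x³ + 6x². Remainder: −4x³ − 18x² + 7x + 1.
Step 3: lead(−4x³ − 18x² + 7x + 1) ÷ lead(D) = −4x³ ÷ −x² = 4x. Subtract (4x)·D = −4x³ − 20x² + 4x. Remainder: 2x² + 3x + 1.
Step 4: lead(2x² + 3x + 1) ÷ lead(D) = 2x² ÷ −x² = −2. Subtract (−2)·D = 2x² + 10x − 2. Remainder: −7x + 3.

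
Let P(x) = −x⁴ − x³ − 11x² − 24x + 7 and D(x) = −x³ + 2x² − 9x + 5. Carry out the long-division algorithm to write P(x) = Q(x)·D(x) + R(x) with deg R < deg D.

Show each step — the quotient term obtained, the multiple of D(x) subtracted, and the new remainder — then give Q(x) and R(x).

Q(x) = x + 3; R(x) = −8x² − 2x − 8

Step 1: lead(−x⁴ − x³ − 11x² − 24x + 7) ÷ lead(D) = −x⁴ ÷ −x³ = x. Subtract (x)·D = −x⁴ + 2x³ − 9x² + 5x. Remainder: −3x³ − 2x² − 29x + 7.
Step 2: lead(−3x³ − 2x² − 29x + 7) ÷ lead(D) = −3x³ ÷ −x³ = 3. Subtract (3)·D = −3x³ + 6x² − 27x + 15. Remainder: −8x² − 2x − 8.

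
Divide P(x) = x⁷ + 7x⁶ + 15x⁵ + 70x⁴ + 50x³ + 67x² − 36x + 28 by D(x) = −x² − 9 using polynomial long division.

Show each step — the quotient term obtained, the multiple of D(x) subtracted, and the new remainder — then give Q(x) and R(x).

Step 1: lead(x⁷ + 7x⁶ + 15x⁵ + 70x⁴ + 50x³ + 67x² − 36x + 28) ÷ lead(D) = x⁷ ÷ −x² = −x⁵. Subtract (−x⁵)·D = x⁷ + 9x⁵. Remainder: 7x⁶ + 6x⁵ + 70x⁴ + 50x³ + 67x² − 36x + 28.
Step 2: lead(7x⁶ + 6x⁵ + 70x⁴ + 50x³ + 67x² − 36x + 28) ÷ lead(D) = 7x⁶ ÷ −x² = −7x⁴. Subtract (−7x⁴)·D = 7x⁶ + 63x⁴. Remainder: 6x⁵ + 7x⁴ + 50x³ + 67x² − 36x + 28.
Step 3: lead(6x⁵ + 7x⁴ + 50x³ + 67x² − 36x + 28) ÷ lead(D) = 6x⁵ ÷ −x² = −6x³. Subtract (−6x³)·D = 6x⁵ + 54x³. Remainder: 7x⁴ − 4x³ + 67x² − 36x + 28.
Step 4: lead(7x⁴ − 4x³ + 67x² − 36x + 28) ÷ lead(D) = 7x⁴ ÷ −x² = −7x². Subtract (−7x²)·D = 7x⁴ + 63x². Remainder: −4x³ + 4x² − 36x + 28.
Step 5: lead(−4x³ + 4x² − 36x + 28) ÷ lead(D) = −4x³ ÷ −x² = 4x. Subtract (4x)·D = −4x³ − 36x. Remainder: 4x² + 28.
Step 6: lead(4x² + 28) ÷ lead(D) = 4x² ÷ −x² = −4. Subtract (−4)·D = 4x² + 36. Remainder: −8.

Q(x) = −x⁵ − 7x⁴ − 6x³ − 7x² + 4x − 4; R(x) = −8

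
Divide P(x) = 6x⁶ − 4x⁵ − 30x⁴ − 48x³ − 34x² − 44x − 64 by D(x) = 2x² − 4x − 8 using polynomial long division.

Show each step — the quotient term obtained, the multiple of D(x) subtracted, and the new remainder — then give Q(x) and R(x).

Step 1: lead(6x⁶ − 4x⁵ − 30x⁴ − 48x³ − 34x² − 44x − 64) ÷ lead(D) = 6x⁶ ÷ 2x² = 3x⁴. Subtract (3x⁴)·D = 6x⁶ − 12x⁵ − 24x⁴. Remainder: 8x⁵ − 6x⁴ − 48x³ − 34x² − 44x − 64.
Step 2: lead(8x⁵ − 6x⁴ − 48x³ − 34x² − 44x − 64) ÷ lead(D) = 8x⁵ ÷ 2x² = 4x³. Subtract (4x³)·D = 8x⁵ − 16x⁴ − 32x³. Remainder: 10x⁴ − 16x³ − 34x² − 44x − 64.
Step 3: lead(10x⁴ − 16x³ − 34x² − 44x − 64) ÷ lead(D) = 10x⁴ ÷ 2x² = 5x². Subtract (5x²)·D = 10x⁴ − 20x³ − 40x². Remainder: 4x³ + 6x² − 44x − 64.
Step 4: lead(4x³ + 6x² − 44x − 64) ÷ lead(D) = 4x³ ÷ 2x² = 2x. Subtract (2x)·D = 4x³ − 8x² − 16x. Remainder: 14x² − 28x − 64.
Step 5: lead(14x² − 28x − 64) ÷ lead(D) = 14x² ÷ 2x² = 7. Subtract (7)·D = 14x² − 28x − 56. Remainder: −8.

Q(x) = 3x⁴ + 4x³ + 5x² + 2x + 7; R(x) = −8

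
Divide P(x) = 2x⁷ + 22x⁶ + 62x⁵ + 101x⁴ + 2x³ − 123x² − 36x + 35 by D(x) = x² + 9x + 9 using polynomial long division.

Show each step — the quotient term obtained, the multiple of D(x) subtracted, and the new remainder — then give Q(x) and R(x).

Q(x) = 2x⁵ + 4x⁴ + 8x³ − 7x² − 7x + 3; R(x) = 8

Step 1: lead(2x⁷ + 22x⁶ + 62x⁵ + 101x⁴ + 2x³ − 123x² − 36x + 35) ÷ lead(D) = 2x⁷ ÷ x² = 2x⁵. Subtract (2x⁵)·D = 2x⁷ + 18x⁶ + 18x⁵. Remainder: 4x⁶ + 44x⁵ + 101x⁴ + 2x³ − 123x² − 36x + 35.
Step 2: lead(4x⁶ + 44x⁵ + 101x⁴ + 2x³ − 123x² − 36x + 35) ÷ lead(D) = 4x⁶ ÷ x² = 4x⁴. Subtract (4x⁴)·D = 4x⁶ + 36x⁵ + 36x⁴. Remainder: 8x⁵ + 65x⁴ + 2x³ − 123x² − 36x + 35.
Step 3: lead(8x⁵ + 65x⁴ + 2x³ − 123x² − 36x + 35) ÷ lead(D) = 8x⁵ ÷ x² = 8x³. Subtract (8x³)·D = 8x⁵ + 72x⁴ + 72x³. Remainder: −7x⁴ − 70x³ − 123x² − 36x + 35.
Step 4: lead(−7x⁴ − 70x³ − 123x² − 36x + 35) ÷ lead(D) = −7x⁴ ÷ x² = −7x². Subtract (−7x²)·D = −7x⁴ − 63x³ − 63x². Remainder: −7x³ − 60x² − 36x + 35.
Step 5: lead(−7x³ − 60x² − 36x + 35) ÷ lead(D) = −7x³ ÷ x² = −7x. Subtract (−7x)·D = −7x³ − 63x² − 63x. Remainder: 3x² + 27x + 35.
Step 6: lead(3x² + 27x + 35) ÷ lead(D) = 3x² ÷ x² = 3. Subtract (3)·D = 3x² + 27x + 27. Remainder: 8.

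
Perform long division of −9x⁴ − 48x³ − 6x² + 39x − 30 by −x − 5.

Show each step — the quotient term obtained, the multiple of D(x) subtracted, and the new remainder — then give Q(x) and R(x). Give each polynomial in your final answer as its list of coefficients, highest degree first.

Q = [9, 3, -9, 6]; R = [0]

Step 1: lead(−9x⁴ − 48x³ − 6x² + 39x − 30) ÷ lead(D) = −9x⁴ ÷ −x = 9x³. Subtract (9x³)·D = −9x⁴ − 45x³. Remainder: −3x³ − 6x² + 39x − 30.
Step 2: lead(−3x³ − 6x² + 39x − 30) ÷ lead(D) = −3x³ ÷ −x = 3x². Subtract (3x²)·D = −3x³ − 15x². Remainder: 9x² + 39x − 30.
Step 3: lead(9x² + 39x − 30) ÷ lead(D) = 9x² ÷ −x = −9x. Subtract (−9x)·D = 9x² + 45x. Remainder: −6x − 30.
Step 4: lead(−6x − 30) ÷ lead(D) = −6x ÷ −x = 6. Subtract (6)·D = −6x − 30. Remainder: 0.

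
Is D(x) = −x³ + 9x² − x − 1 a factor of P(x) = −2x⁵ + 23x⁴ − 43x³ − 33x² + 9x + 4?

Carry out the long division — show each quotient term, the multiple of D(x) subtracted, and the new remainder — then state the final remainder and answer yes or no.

Step 1: lead(−2x⁵ + 23x⁴ − 43x³ − 33x² + 9x + 4) ÷ lead(D) = −2x⁵ ÷ −x³ = 2x². Subtract (2x²)·D = −2x⁵ + 18x⁴ − 2x³ − 2x². Remainder: 5x⁴ − 41x³ − 31x² + 9x + 4.
Step 2: lead(5x⁴ − 41x³ − 31x² + 9x + 4) ÷ lead(D) = 5x⁴ ÷ −x³ = −5x. Subtract (−5x)·D = 5x⁴ − 45x³ + 5x² + 5x. Remainder: 4x³ − 36x² + 4x + 4.
Step 3: lead(4x³ − 36x² + 4x + 4) ÷ lead(D) = 4x³ ÷ −x³ = −4. Subtract (−4)·D = 4x³ − 36x² + 4x + 4. Remainder: 0.

R(x) = 0, so D(x) is a factor of P(x). yes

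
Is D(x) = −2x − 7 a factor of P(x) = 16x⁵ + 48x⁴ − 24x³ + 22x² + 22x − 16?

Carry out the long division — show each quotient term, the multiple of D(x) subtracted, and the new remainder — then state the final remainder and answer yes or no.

R(x) = 5, so D(x) is not a factor of P(x). no

Step 1: lead(16x⁵ + 48x⁴ − 24x³ + 22x² + 22x − 16) ÷ lead(D) = 16x⁵ ÷ −2x = −8x⁴. Subtract (−8x⁴)·D = 16x⁵ + 56x⁴. Remainder: −8x⁴ − 24x³ + 22x² + 22x − 16.
Step 2: lead(−8x⁴ − 24x³ + 22x² + 22x − 16) ÷ lead(D) = −8x⁴ ÷ −2x = 4x³. Subtract (4x³)·D = −8x⁴ − 28x³. Remainder: 4x³ + 22x² + 22x − 16.
Step 3: lead(4x³ + 22x² + 22x − 16) ÷ lead(D) = 4x³ ÷ −2x = −2x². Subtract (−2x²)·D = 4x³ + 14x². Remainder: 8x² + 22x − 16.
Step 4: lead(8x² + 22x − 16) ÷ lead(D) = 8x² ÷ −2x = −4x. Subtract (−4x)·D = 8x² + 28x. Remainder: −6x − 16.
Step 5: lead(−6x − 16) ÷ lead(D) = −6x ÷ −2x = 3. Subtract (3)·D = −6x − 21. Remainder: 5.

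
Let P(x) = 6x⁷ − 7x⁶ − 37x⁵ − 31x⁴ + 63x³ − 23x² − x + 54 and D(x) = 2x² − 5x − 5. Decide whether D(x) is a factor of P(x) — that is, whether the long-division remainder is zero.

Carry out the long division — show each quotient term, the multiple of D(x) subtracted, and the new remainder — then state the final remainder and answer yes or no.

Step 1: lead(6x⁷ − 7x⁶ − 37x⁵ − 31x⁴ + 63x³ − 23x² − x + 54) ÷ lead(D) = 6x⁷ ÷ 2x² = 3x⁵. Subtract (3x⁵)·D = 6x⁷ − 15x⁶ − 15x⁵. Remainder: 8x⁶ − 22x⁵ − 31x⁴ + 63x³ − 23x² − x + 54.
Step 2: lead(8x⁶ − 22x⁵ − 31x⁴ + 63x³ − 23x² − x + 54) ÷ lead(D) = 8x⁶ ÷ 2x² = 4x⁴. Subtract (4x⁴)·D = 8x⁶ − 20x⁵ − 20x⁴. Remainder: −2x⁵ − 11x⁴ + 63x³ − 23x² − x + 54.
Step 3: lead(−2x⁵ − 11x⁴ + 63x³ − 23x² − x + 54) ÷ lead(D) = −2x⁵ ÷ 2x² = −x³. Subtract (−x³)·D = −2x⁵ + 5x⁴ + 5x³. Remainder: −16x⁴ + 58x³ − 23x² − x + 54.
Step 4: lead(−16x⁴ + 58x³ − 23x² − x + 54) ÷ lead(D) = −16x⁴ ÷ 2x² = −8x². Subtract (−8x²)·D = −16x⁴ + 40x³ + 40x². Remainder: 18x³ − 63x² − x + 54.
Step 5: lead(18x³ − 63x² − x + 54) ÷ lead(D) = 18x³ ÷ 2x² = 9x. Subtract (9x)·D = 18x³ − 45x² − 45x. Remainder: −18x² + 44x + 54.
Step 6: lead(−18x² + 44x + 54) ÷ lead(D) = −18x² ÷ 2x² = −9. Subtract (−9)·D = −18x² + 45x + 45. Remainder: −x + 9.

R(x) = −x + 9, so D(x) is not a factor of P(x). no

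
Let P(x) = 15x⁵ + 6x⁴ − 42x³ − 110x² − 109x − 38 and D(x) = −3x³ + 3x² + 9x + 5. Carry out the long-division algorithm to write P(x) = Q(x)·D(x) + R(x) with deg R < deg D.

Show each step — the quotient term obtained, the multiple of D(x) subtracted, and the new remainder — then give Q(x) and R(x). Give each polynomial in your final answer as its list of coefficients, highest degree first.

Step 1: lead(15x⁵ + 6x⁴ − 42x³ − 110x² − 109x − 38) ÷ lead(D) = 15x⁵ ÷ −3x³ = −5x². Subtract (−5x²)·D = 15x⁵ − 15x⁴ − 45x³ − 25x². Remainder: 21x⁴ + 3x³ − 85x² − 109x − 38.
Step 2: lead(21x⁴ + 3x³ − 85x² − 109x − 38) ÷ lead(D) = 21x⁴ ÷ −3x³ = −7x. Subtract (−7x)·D = 21x⁴ − 21x³ − 63x² − 35x. Remainder: 24x³ − 22x² − 74x − 38.
Step 3: lead(24x³ − 22x² − 74x − 38) ÷ lead(D) = 24x³ ÷ −3x³ = −8. Subtract (−8)·D = 24x³ − 24x² − 72x − 40. Remainder: 2x² − 2x + 2.

Q = [-5, -7, -8]; R = [2, -2, 2]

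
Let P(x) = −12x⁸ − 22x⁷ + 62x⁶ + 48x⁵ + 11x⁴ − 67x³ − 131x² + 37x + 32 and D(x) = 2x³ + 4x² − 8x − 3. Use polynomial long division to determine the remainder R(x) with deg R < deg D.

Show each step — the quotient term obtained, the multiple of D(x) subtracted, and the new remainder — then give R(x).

Step 1: lead(−12x⁸ − 22x⁷ + 62x⁶ + 48x⁵ + 11x⁴ − 67x³ − 131x² + 37x + 32) ÷ lead(D) = −12x⁸ ÷ 2x³ = −6x⁵. Subtract (−6x⁵)·D = −12x⁸ − 24x⁷ + 48x⁶ + 18x⁵. Remainder: 2x⁷ + 14x⁶ + 30x⁵ + 11x⁴ − 67x³ − 131x² + 37x + 32.
Step 2: lead(2x⁷ + 14x⁶ + 30x⁵ + 11x⁴ − 67x³ − 131x² + 37x + 32) ÷ lead(D) = 2x⁷ ÷ 2x³ = x⁴. Subtract (x⁴)·D = 2x⁷ + 4x⁶ − 8x⁵ − 3x⁴. Remainder: 10x⁶ + 38x⁵ + 14x⁴ − 67x³ − 131x² + 37x + 32.
Step 3: lead(10x⁶ + 38x⁵ + 14x⁴ − 67x³ − 131x² + 37x + 32) ÷ lead(D) = 10x⁶ ÷ 2x³ = 5x³. Subtract (5x³)·D = 10x⁶ + 20x⁵ − 40x⁴ − 15x³. Remainder: 18x⁵ + 54x⁴ − 52x³ − 131x² + 37x + 32.
Step 4: lead(18x⁵ + 54x⁴ − 52x³ − 131x² + 37x + 32) ÷ lead(D) = 18x⁵ ÷ 2x³ = 9x². Subtract (9x²)·D = 18x⁵ + 36x⁴ − 72x³ − 27x². Remainder: 18x⁴ + 20x³ − 104x² + 37x + 32.
Step 5: lead(18x⁴ + 20x³ − 104x² + 37x + 32) ÷ lead(D) = 18x⁴ ÷ 2x³ = 9x. Subtract (9x)·D = 18x⁴ + 36x³ − 72x² − 27x. Remainder: −16x³ − 32x² + 64x + 32.
Step 6: lead(−16x³ − 32x² + 64x + 32) ÷ lead(D) = −16x³ ÷ 2x³ = −8. Subtract (−8)·D = −16x³ − 32x² + 64x + 24. Remainder: 8.

R(x) = 8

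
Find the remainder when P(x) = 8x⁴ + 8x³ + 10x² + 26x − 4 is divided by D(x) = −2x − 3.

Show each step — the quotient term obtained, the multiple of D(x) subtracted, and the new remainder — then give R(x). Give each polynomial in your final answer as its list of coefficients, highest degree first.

Step 1: lead(8x⁴ + 8x³ + 10x² + 26x − 4) ÷ lead(D) = 8x⁴ ÷ −2x = −4x³. Subtract (−4x³)·D = 8x⁴ + 12x³. Remainder: −4x³ + 10x² + 26x − 4.
Step 2: lead(−4x³ + 10x² + 26x − 4) ÷ lead(D) = −4x³ ÷ −2x = 2x². Subtract (2x²)·D = −4x³ − 6x². Remainder: 16x² + 26x − 4.
Step 3: lead(16x² + 26x − 4) ÷ lead(D) = 16x² ÷ −2x = −8x. Subtract (−8x)·D = 16x² + 24x. Remainder: 2x − 4.
Step 4: lead(2x − 4) ÷ lead(D) = 2x ÷ −2x = −1. Subtract (−1)·D = 2x + 3. Remainder: −7.

R = [-7]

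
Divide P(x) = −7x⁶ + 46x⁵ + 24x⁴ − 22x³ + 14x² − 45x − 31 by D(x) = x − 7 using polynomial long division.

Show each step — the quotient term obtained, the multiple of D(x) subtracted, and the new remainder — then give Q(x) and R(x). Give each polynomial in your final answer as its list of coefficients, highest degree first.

Q = [-7, -3, 3, -1, 7, 4]; R = [-3]

Step 1: lead(−7x⁶ + 46x⁵ + 24x⁴ − 22x³ + 14x² − 45x − 31) ÷ lead(D) = −7x⁶ ÷ x = −7x⁵. Subtract (−7x⁵)·D = −7x⁶ + 49x⁵. Remainder: −3x⁵ + 24x⁴ − 22x³ + 14x² − 45x − 31.
Step 2: lead(−3x⁵ + 24x⁴ − 22x³ + 14x² − 45x − 31) ÷ lead(D) = −3x⁵ ÷ x = −3x⁴. Subtract (−3x⁴)·D = −3x⁵ + 21x⁴. Remainder: 3x⁴ − 22x³ + 14x² − 45x − 31.
Step 3: lead(3x⁴ − 22x³ + 14x² − 45x − 31) ÷ lead(D) = 3x⁴ ÷ x = 3x³. Subtract (3x³)·D = 3x⁴ − 21x³. Remainder: −x³ + 14x² − 45x − 31.
Step 4: lead(−x³ + 14x² − 45x − 31) ÷ lead(D) = −x³ ÷ x = −x². Subtract (−x²)·D = −x³ + 7x². Remainder: 7x² − 45x − 31.
Step 5: lead(7x² − 45x − 31) ÷ lead(D) = 7x² ÷ x = 7x. Subtract (7x)·D = 7x² − 49x. Remainder: 4x − 31.
Step 6: lead(4x − 31) ÷ lead(D) = 4x ÷ x = 4. Subtract (4)·D = 4x − 28. Remainder: −3.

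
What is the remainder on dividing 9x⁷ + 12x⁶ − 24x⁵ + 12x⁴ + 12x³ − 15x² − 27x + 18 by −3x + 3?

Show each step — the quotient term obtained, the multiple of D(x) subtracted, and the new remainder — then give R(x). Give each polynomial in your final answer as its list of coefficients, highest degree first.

Step 1: lead(9x⁷ + 12x⁶ − 24x⁵ + 12x⁴ + 12x³ − 15x² − 27x + 18) ÷ lead(D) = 9x⁷ ÷ −3x = −3x⁶. Subtract (−3x⁶)·D = 9x⁷ − 9x⁶. Remainder: 21x⁶ − 24x⁵ + 12x⁴ + 12x³ − 15x² − 27x + 18.
Step 2: lead(21x⁶ − 24x⁵ + 12x⁴ + 12x³ − 15x² − 27x + 18) ÷ lead(D) = 21x⁶ ÷ −3x = −7x⁵. Subtract (−7x⁵)·D = 21x⁶ − 21x⁵. Remainder: −3x⁵ + 12x⁴ + 12x³ − 15x² − 27x + 18.
Step 3: lead(−3x⁵ + 12x⁴ + 12x³ − 15x² − 27x + 18) ÷ lead(D) = −3x⁵ ÷ −3x = x⁴. Subtract (x⁴)·D = −3x⁵ + 3x⁴. Remainder: 9x⁴ + 12x³ − 15x² − 27x + 18.
Step 4: lead(9x⁴ + 12x³ − 15x² − 27x + 18) ÷ lead(D) = 9x⁴ ÷ −3x = −3x³. Subtract (−3x³)·D = 9x⁴ − 9x³. Remainder: 21x³ − 15x² − 27x + 18.
Step 5: lead(21x³ − 15x² − 27x + 18) ÷ lead(D) = 21x³ ÷ −3x = −7x². Subtract (−7x²)·D = 21x³ − 21x². Remainder: 6x² − 27x + 18.
Step 6: lead(6x² − 27x + 18) ÷ lead(D) = 6x² ÷ −3x = −2x. Subtract (−2x)·D = 6x² − 6x. Remainder: −21x + 18.
Step 7: lead(−21x + 18) ÷ lead(D) = −21x ÷ −3x = 7. Subtract (7)·D = −21x + 21. Remainder: −3.

R = [-3]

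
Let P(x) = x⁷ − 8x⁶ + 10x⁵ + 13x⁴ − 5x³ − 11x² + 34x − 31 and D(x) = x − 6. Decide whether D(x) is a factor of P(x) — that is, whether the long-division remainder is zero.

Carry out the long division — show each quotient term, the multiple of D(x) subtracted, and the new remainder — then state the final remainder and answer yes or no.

R(x) = −7, so D(x) is not a factor of P(x). no

Step 1: lead(x⁷ − 8x⁶ + 10x⁵ + 13x⁴ − 5x³ − 11x² + 34x − 31) ÷ lead(D) = x⁷ ÷ x = x⁶. Subtract (x⁶)·D = x⁷ − 6x⁶. Remainder: −2x⁶ + 10x⁵ + 13x⁴ − 5x³ − 11x² + 34x − 31.
Step 2: lead(−2x⁶ + 10x⁵ + 13x⁴ − 5x³ − 11x² + 34x − 31) ÷ lead(D) = −2x⁶ ÷ x = −2x⁵. Subtract (−2x⁵)·D = −2x⁶ + 12x⁵. Remainder: −2x⁵ + 13x⁴ − 5x³ − 11x² + 34x − 31.
Step 3: lead(−2x⁵ + 13x⁴ − 5x³ − 11x² + 34x − 31) ÷ lead(D) = −2x⁵ ÷ x = −2x⁴. Subtract (−2x⁴)·D = −2x⁵ + 12x⁴. Remainder: x⁴ − 5x³ − 11x² + 34x − 31.
Step 4: lead(x⁴ − 5x³ − 11x² + 34x − 31) ÷ lead(D) = x⁴ ÷ x = x³. Subtract (x³)·D = x⁴ − 6x³. Remainder: x³ − 11x² + 34x − 31.
Step 5: lead(x³ − 11x² + 34x − 31) ÷ lead(D) = x³ ÷ x = x². Subtract (x²)·D = x³ − 6x². Remainder: −5x² + 34x − 31.
Step 6: lead(−5x² + 34x − 31) ÷ lead(D) = −5x² ÷ x = −5x. Subtract (−5x)·D = −5x² + 30x. Remainder: 4x − 31.
Step 7: lead(4x − 31) ÷ lead(D) = 4x ÷ x = 4. Subtract (4)·D = 4x − 24. Remainder: −7.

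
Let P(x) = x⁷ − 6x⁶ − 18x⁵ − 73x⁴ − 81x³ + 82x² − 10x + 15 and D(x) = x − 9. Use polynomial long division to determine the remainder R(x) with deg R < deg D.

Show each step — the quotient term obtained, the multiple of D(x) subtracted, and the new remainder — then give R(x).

R(x) = 6

Step 1: lead(x⁷ − 6x⁶ − 18x⁵ − 73x⁴ − 81x³ + 82x² − 10x + 15) ÷ lead(D) = x⁷ ÷ x = x⁶. Subtract (x⁶)·D = x⁷ − 9x⁶. Remainder: 3x⁶ − 18x⁵ − 73x⁴ − 81x³ + 82x² − 10x + 15.
Step 2: lead(3x⁶ − 18x⁵ − 73x⁴ − 81x³ + 82x² − 10x + 15) ÷ lead(D) = 3x⁶ ÷ x = 3x⁵. Subtract (3x⁵)·D = 3x⁶ − 27x⁵. Remainder: 9x⁵ − 73x⁴ − 81x³ + 82x² − 10x + 15.
Step 3: lead(9x⁵ − 73x⁴ − 81x³ + 82x² − 10x + 15) ÷ lead(D) = 9x⁵ ÷ x = 9x⁴. Subtract (9x⁴)·D = 9x⁵ − 81x⁴. Remainder: 8x⁴ − 81x³ + 82x² − 10x + 15.
Step 4: lead(8x⁴ − 81x³ + 82x² − 10x + 15) ÷ lead(D) = 8x⁴ ÷ x = 8x³. Subtract (8x³)·D = 8x⁴ − 72x³. Remainder: −9x³ + 82x² − 10x + 15.
Step 5: lead(−9x³ + 82x² − 10x + 15) ÷ lead(D) = −9x³ ÷ x = −9x². Subtract (−9x²)·D = −9x³ + 81x². Remainder: x² − 10x + 15.
Step 6: lead(x² − 10x + 15) ÷ lead(D) = x² ÷ x = x. Subtract (x)·D = x² − 9x. Remainder: −x + 15.
Step 7: lead(−x + 15) ÷ lead(D) = −x ÷ x = −1. Subtract (−1)·D = −x + 9. Remainder: 6.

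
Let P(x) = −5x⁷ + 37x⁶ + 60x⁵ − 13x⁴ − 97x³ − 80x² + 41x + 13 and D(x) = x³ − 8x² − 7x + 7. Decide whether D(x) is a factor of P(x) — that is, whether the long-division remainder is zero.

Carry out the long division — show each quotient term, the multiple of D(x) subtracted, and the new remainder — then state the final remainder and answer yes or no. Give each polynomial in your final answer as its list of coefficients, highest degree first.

Step 1: lead(−5x⁷ + 37x⁶ + 60x⁵ − 13x⁴ − 97x³ − 80x² + 41x + 13) ÷ lead(D) = −5x⁷ ÷ x³ = −5x⁴. Subtract (−5x⁴)·D = −5x⁷ + 40x⁶ + 35x⁵ − 35x⁴. Remainder: −3x⁶ + 25x⁵ + 22x⁴ − 97x³ − 80x² + 41x + 13.
Step 2: lead(−3x⁶ + 25x⁵ + 22x⁴ − 97x³ − 80x² + 41x + 13) ÷ lead(D) = −3x⁶ ÷ x³ = −3x³. Subtract (−3x³)·D = −3x⁶ + 24x⁵ + 21x⁴ − 21x³. Remainder: x⁵ + x⁴ − 76x³ − 80x² + 41x + 13.
Step 3: lead(x⁵ + x⁴ − 76x³ − 80x² + 41x + 13) ÷ lead(D) = x⁵ ÷ x³ = x². Subtract (x²)·D = x⁵ − 8x⁴ − 7x³ + 7x². Remainder: 9x⁴ − 69x³ − 87x² + 41x + 13.
Step 4: lead(9x⁴ − 69x³ − 87x² + 41x + 13) ÷ lead(D) = 9x⁴ ÷ x³ = 9x. Subtract (9x)·D = 9x⁴ − 72x³ − 63x² + 63x. Remainder: 3x³ − 24x² − 22x + 13.
Step 5: lead(3x³ − 24x² − 22x + 13) ÷ lead(D) = 3x³ ÷ x³ = 3. Subtract (3)·D = 3x³ − 24x² − 21x + 21. Remainder: −x − 8.

R = [-1, -8], so D(x) is not a factor of P(x). no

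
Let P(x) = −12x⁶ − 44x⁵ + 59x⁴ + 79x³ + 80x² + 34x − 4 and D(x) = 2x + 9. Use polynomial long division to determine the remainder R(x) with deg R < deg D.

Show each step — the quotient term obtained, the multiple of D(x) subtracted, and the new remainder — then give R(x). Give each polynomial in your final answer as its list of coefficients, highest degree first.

Step 1: lead(−12x⁶ − 44x⁵ + 59x⁴ + 79x³ + 80x² + 34x − 4) ÷ lead(D) = −12x⁶ ÷ 2x = −6x⁵. Subtract (−6x⁵)·D = −12x⁶ − 54x⁵. Remainder: 10x⁵ + 59x⁴ + 79x³ + 80x² + 34x − 4.
Step 2: lead(10x⁵ + 59x⁴ + 79x³ + 80x² + 34x − 4) ÷ lead(D) = 10x⁵ ÷ 2x = 5x⁴. Subtract (5x⁴)·D = 10x⁵ + 45x⁴. Remainder: 14x⁴ + 79x³ + 80x² + 34x − 4.
Step 3: lead(14x⁴ + 79x³ + 80x² + 34x − 4) ÷ lead(D) = 14x⁴ ÷ 2x = 7x³. Subtract (7x³)·D = 14x⁴ + 63x³. Remainder: 16x³ + 80x² + 34x − 4.
Step 4: lead(16x³ + 80x² + 34x − 4) ÷ lead(D) = 16x³ ÷ 2x = 8x². Subtract (8x²)·D = 16x³ + 72x². Remainder: 8x² + 34x − 4.
Step 5: lead(8x² + 34x − 4) ÷ lead(D) = 8x² ÷ 2x = 4x. Subtract (4x)·D = 8x² + 36x. Remainder: −2x − 4.
Step 6: lead(−2x − 4) ÷ lead(D) = −2x ÷ 2x = −1. Subtract (−1)·D = −2x − 9. Remainder: 5.

R = [5]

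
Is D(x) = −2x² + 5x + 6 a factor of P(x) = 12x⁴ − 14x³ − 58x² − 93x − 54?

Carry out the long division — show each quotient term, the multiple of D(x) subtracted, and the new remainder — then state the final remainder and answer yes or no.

R(x) = 0, so D(x) is a factor of P(x). yes

Step 1: lead(12x⁴ − 14x³ − 58x² − 93x − 54) ÷ lead(D) = 12x⁴ ÷ −2x² = −6x². Subtract (−6x²)·D = 12x⁴ − 30x³ − 36x². Remainder: 16x³ − 22x² − 93x − 54.
Step 2: lead(16x³ − 22x² − 93x − 54) ÷ lead(D) = 16x³ ÷ −2x² = −8x. Subtract (−8x)·D = 16x³ − 40x² − 48x. Remainder: 18x² − 45x − 54.
Step 3: lead(18x² − 45x − 54) ÷ lead(D) = 18x² ÷ −2x² = −9. Subtract (−9)·D = 18x² − 45x − 54. Remainder: 0.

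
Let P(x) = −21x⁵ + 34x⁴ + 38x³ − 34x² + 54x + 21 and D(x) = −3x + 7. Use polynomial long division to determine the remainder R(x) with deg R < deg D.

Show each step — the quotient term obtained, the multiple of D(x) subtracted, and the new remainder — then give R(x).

Step 1: lead(−21x⁵ + 34x⁴ + 38x³ − 34x² + 54x + 21) ÷ lead(D) = −21x⁵ ÷ −3x = 7x⁴. Subtract (7x⁴)·D = −21x⁵ + 49x⁴. Remainder: −15x⁴ + 38x³ − 34x² + 54x + 21.
Step 2: lead(−15x⁴ + 38x³ − 34x² + 54x + 21) ÷ lead(D) = −15x⁴ ÷ −3x = 5x³. Subtract (5x³)·D = −15x⁴ + 35x³. Remainder: 3x³ − 34x² + 54x + 21.
Step 3: lead(3x³ − 34x² + 54x + 21) ÷ lead(D) = 3x³ ÷ −3x = −x². Subtract (−x²)·D = 3x³ − 7x². Remainder: −27x² + 54x + 21.
Step 4: lead(−27x² + 54x + 21) ÷ lead(D) = −27x² ÷ −3x = 9x. Subtract (9x)·D = −27x² + 63x. Remainder: −9x + 21.
Step 5: lead(−9x + 21) ÷ lead(D) = −9x ÷ −3x = 3. Subtract (3)·D = −9x + 21. Remainder: 0.

R(x) = 0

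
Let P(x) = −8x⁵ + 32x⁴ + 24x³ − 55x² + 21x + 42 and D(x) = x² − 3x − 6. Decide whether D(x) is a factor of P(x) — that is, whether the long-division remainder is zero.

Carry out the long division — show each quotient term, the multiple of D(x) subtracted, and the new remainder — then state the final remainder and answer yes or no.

R(x) = 0, so D(x) is a factor of P(x). yes

Step 1: lead(−8x⁵ + 32x⁴ + 24x³ − 55x² + 21x + 42) ÷ lead(D) = −8x⁵ ÷ x² = −8x³. Subtract (−8x³)·D = −8x⁵ + 24x⁴ + 48x³. Remainder: 8x⁴ − 24x³ − 55x² + 21x + 42.
Step 2: lead(8x⁴ − 24x³ − 55x² + 21x + 42) ÷ lead(D) = 8x⁴ ÷ x² = 8x². Subtract (8x²)·D = 8x⁴ − 24x³ − 48x². Remainder: −7x² + 21x + 42.
Step 3: lead(−7x² + 21x + 42) ÷ lead(D) = −7x² ÷ x² = −7. Subtract (−7)·D = −7x² + 21x + 42. Remainder: 0.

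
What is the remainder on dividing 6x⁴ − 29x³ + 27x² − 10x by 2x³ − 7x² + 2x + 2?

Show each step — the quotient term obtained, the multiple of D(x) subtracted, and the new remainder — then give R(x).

R(x) = −7x² − 8x + 8

Step 1: lead(6x⁴ − 29x³ + 27x² − 10x) ÷ lead(D) = 6x⁴ ÷ 2x³ = 3x. Subtract (3x)·D = 6x⁴ − 21x³ + 6x² + 6x. Remainder: −8x³ + 21x² − 16x.
Step 2: lead(−8x³ + 21x² − 16x) ÷ lead(D) = −8x³ ÷ 2x³ = −4. Subtract (−4)·D = −8x³ + 28x² − 8x − 8. Remainder: −7x² − 8x + 8.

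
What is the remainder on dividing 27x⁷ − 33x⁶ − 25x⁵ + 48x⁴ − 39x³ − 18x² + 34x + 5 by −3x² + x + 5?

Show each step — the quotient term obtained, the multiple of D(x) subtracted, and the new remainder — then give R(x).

R(x) = 8x

Step 1: lead(27x⁷ − 33x⁶ − 25x⁵ + 48x⁴ − 39x³ − 18x² + 34x + 5) ÷ lead(D) = 27x⁷ ÷ −3x² = −9x⁵. Subtract (−9x⁵)·D = 27x⁷ − 9x⁶ − 45x⁵. Remainder: −24x⁶ + 20x⁵ + 48x⁴ − 39x³ − 18x² + 34x + 5.
Step 2: lead(−24x⁶ + 20x⁵ + 48x⁴ − 39x³ − 18x² + 34x + 5) ÷ lead(D) = −24x⁶ ÷ −3x² = 8x⁴. Subtract (8x⁴)·D = −24x⁶ + 8x⁵ + 40x⁴. Remainder: 12x⁵ + 8x⁴ − 39x³ − 18x² + 34x + 5.
Step 3: lead(12x⁵ + 8x⁴ − 39x³ − 18x² + 34x + 5) ÷ lead(D) = 12x⁵ ÷ −3x² = −4x³. Subtract (−4x³)·D = 12x⁵ − 4x⁴ − 20x³. Remainder: 12x⁴ − 19x³ − 18x² + 34x + 5.
Step 4: lead(12x⁴ − 19x³ − 18x² + 34x + 5) ÷ lead(D) = 12x⁴ ÷ −3x² = −4x². Subtract (−4x²)·D = 12x⁴ − 4x³ − 20x². Remainder: −15x³ + 2x² + 34x + 5.
Step 5: lead(−15x³ + 2x² + 34x + 5) ÷ lead(D) = −15x³ ÷ −3x² = 5x. Subtract (5x)·D = −15x³ + 5x² + 25x. Remainder: −3x² + 9x + 5.
Step 6: lead(−3x² + 9x + 5) ÷ lead(D) = −3x² ÷ −3x² = 1. Subtract (1)·D = −3x² + x + 5. Remainder: 8x.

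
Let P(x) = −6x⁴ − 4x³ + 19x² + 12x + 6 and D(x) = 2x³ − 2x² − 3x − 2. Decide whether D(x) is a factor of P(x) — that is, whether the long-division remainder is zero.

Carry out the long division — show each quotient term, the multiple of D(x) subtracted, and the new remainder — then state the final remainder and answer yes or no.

Step 1: lead(−6x⁴ − 4x³ + 19x² + 12x + 6) ÷ lead(D) = −6x⁴ ÷ 2x³ = −3x. Subtract (−3x)·D = −6x⁴ + 6x³ + 9x² + 6x. Remainder: −10x³ + 10x² + 6x + 6.
Step 2: lead(−10x³ + 10x² + 6x + 6) ÷ lead(D) = −10x³ ÷ 2x³ = −5. Subtract (−5)·D = −10x³ + 10x² + 15x + 10. Remainder: −9x − 4.

R(x) = −9x − 4, so D(x) is not a factor of P(x). no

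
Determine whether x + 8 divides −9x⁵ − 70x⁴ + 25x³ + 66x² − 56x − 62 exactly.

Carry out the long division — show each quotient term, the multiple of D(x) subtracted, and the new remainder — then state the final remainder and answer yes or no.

Step 1: lead(−9x⁵ − 70x⁴ + 25x³ + 66x² − 56x − 62) ÷ lead(D) = −9x⁵ ÷ x = −9x⁴. Subtract (−9x⁴)·D = −9x⁵ − 72x⁴. Remainder: 2x⁴ + 25x³ + 66x² − 56x − 62.
Step 2: lead(2x⁴ + 25x³ + 66x² − 56x − 62) ÷ lead(D) = 2x⁴ ÷ x = 2x³. Subtract (2x³)·D = 2x⁴ + 16x³. Remainder: 9x³ + 66x² − 56x − 62.
Step 3: lead(9x³ + 66x² − 56x − 62) ÷ lead(D) = 9x³ ÷ x = 9x². Subtract (9x²)·D = 9x³ + 72x². Remainder: −6x² − 56x − 62.
Step 4: lead(−6x² − 56x − 62) ÷ lead(D) = −6x² ÷ x = −6x. Subtract (−6x)·D = −6x² − 48x. Remainder: −8x − 62.
Step 5: lead(−8x − 62) ÷ lead(D) = −8x ÷ x = −8. Subtract (−8)·D = −8x − 64. Remainder: 2.

R(x) = 2, so D(x) is not a factor of P(x). no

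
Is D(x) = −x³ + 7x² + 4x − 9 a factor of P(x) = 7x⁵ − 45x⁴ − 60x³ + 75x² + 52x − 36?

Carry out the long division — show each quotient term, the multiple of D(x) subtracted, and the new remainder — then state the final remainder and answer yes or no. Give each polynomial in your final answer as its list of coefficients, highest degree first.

Step 1: lead(7x⁵ − 45x⁴ − 60x³ + 75x² + 52x − 36) ÷ lead(D) = 7x⁵ ÷ −x³ = −7x². Subtract (−7x²)·D = 7x⁵ − 49x⁴ − 28x³ + 63x². Remainder: 4x⁴ − 32x³ + 12x² + 52x − 36.
Step 2: lead(4x⁴ − 32x³ + 12x² + 52x − 36) ÷ lead(D) = 4x⁴ ÷ −x³ = −4x. Subtract (−4x)·D = 4x⁴ − 28x³ − 16x² + 36x. Remainder: −4x³ + 28x² + 16x − 36.
Step 3: lead(−4x³ + 28x² + 16x − 36) ÷ lead(D) = −4x³ ÷ −x³ = 4. Subtract (4)·D = −4x³ + 28x² + 16x − 36. Remainder: 0.

R = [0], so D(x) is a factor of P(x). yes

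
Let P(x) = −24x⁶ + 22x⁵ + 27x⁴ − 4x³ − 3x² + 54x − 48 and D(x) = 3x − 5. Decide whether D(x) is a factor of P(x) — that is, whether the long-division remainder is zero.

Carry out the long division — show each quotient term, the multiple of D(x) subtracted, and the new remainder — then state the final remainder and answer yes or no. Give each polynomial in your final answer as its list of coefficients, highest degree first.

Step 1: lead(−24x⁶ + 22x⁵ + 27x⁴ − 4x³ − 3x² + 54x − 48) ÷ lead(D) = −24x⁶ ÷ 3x = −8x⁵. Subtract (−8x⁵)·D = −24x⁶ + 40x⁵. Remainder: −18x⁵ + 27x⁴ − 4x³ − 3x² + 54x − 48.
Step 2: lead(−18x⁵ + 27x⁴ − 4x³ − 3x² + 54x − 48) ÷ lead(D) = −18x⁵ ÷ 3x = −6x⁴. Subtract (−6x⁴)·D = −18x⁵ + 30x⁴. Remainder: −3x⁴ − 4x³ − 3x² + 54x − 48.
Step 3: lead(−3x⁴ − 4x³ − 3x² + 54x − 48) ÷ lead(D) = −3x⁴ ÷ 3x = −x³. Subtract (−x³)·D = −3x⁴ + 5x³. Remainder: −9x³ − 3x² + 54x − 48.
Step 4: lead(−9x³ − 3x² + 54x − 48) ÷ lead(D) = −9x³ ÷ 3x = −3x². Subtract (−3x²)·D = −9x³ + 15x². Remainder: −18x² + 54x − 48.
Step 5: lead(−18x² + 54x − 48) ÷ lead(D) = −18x² ÷ 3x = −6x. Subtract (−6x)·D = −18x² + 30x. Remainder: 24x − 48.
Step 6: lead(24x − 48) ÷ lead(D) = 24x ÷ 3x = 8. Subtract (8)·D = 24x − 40. Remainder: −8.

R = [-8], so D(x) is not a factor of P(x). no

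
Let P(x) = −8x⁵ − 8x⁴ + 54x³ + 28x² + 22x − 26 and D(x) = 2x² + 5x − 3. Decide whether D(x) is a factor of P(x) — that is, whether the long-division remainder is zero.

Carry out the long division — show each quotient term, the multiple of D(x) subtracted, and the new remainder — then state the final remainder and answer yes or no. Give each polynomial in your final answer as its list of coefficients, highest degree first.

Step 1: lead(−8x⁵ − 8x⁴ + 54x³ + 28x² + 22x − 26) ÷ lead(D) = −8x⁵ ÷ 2x² = −4x³. Subtract (−4x³)·D = −8x⁵ − 20x⁴ + 12x³. Remainder: 12x⁴ + 42x³ + 28x² + 22x − 26.
Step 2: lead(12x⁴ + 42x³ + 28x² + 22x − 26) ÷ lead(D) = 12x⁴ ÷ 2x² = 6x². Subtract (6x²)·D = 12x⁴ + 30x³ − 18x². Remainder: 12x³ + 46x² + 22x − 26.
Step 3: lead(12x³ + 46x² + 22x − 26) ÷ lead(D) = 12x³ ÷ 2x² = 6x. Subtract (6x)·D = 12x³ + 30x² − 18x. Remainder: 16x² + 40x − 26.
Step 4: lead(16x² + 40x − 26) ÷ lead(D) = 16x² ÷ 2x² = 8. Subtract (8)·D = 16x² + 40x − 24. Remainder: −2.

R = [-2], so D(x) is not a factor of P(x). no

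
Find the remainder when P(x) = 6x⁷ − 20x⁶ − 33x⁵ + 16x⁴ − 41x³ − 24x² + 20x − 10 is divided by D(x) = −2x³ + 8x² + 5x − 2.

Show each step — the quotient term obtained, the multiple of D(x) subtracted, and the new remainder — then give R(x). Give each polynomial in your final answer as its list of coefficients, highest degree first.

Step 1: lead(6x⁷ − 20x⁶ − 33x⁵ + 16x⁴ − 41x³ − 24x² + 20x − 10) ÷ lead(D) = 6x⁷ ÷ −2x³ = −3x⁴. Subtract (−3x⁴)·D = 6x⁷ − 24x⁶ − 15x⁵ + 6x⁴. Remainder: 4x⁶ − 18x⁵ + 10x⁴ − 41x³ − 24x² + 20x − 10.
Step 2: lead(4x⁶ − 18x⁵ + 10x⁴ − 41x³ − 24x² + 20x − 10) ÷ lead(D) = 4x⁶ ÷ −2x³ = −2x³. Subtract (−2x³)·D = 4x⁶ − 16x⁵ − 10x⁴ + 4x³. Remainder: −2x⁵ + 20x⁴ − 45x³ − 24x² + 20x − 10.
Step 3: lead(−2x⁵ + 20x⁴ − 45x³ − 24x² + 20x − 10) ÷ lead(D) = −2x⁵ ÷ −2x³ = x². Subtract (x²)·D = −2x⁵ + 8x⁴ + 5x³ − 2x². Remainder: 12x⁴ − 50x³ − 22x² + 20x − 10.
Step 4: lead(12x⁴ − 50x³ − 22x² + 20x − 10) ÷ lead(D) = 12x⁴ ÷ −2x³ = −6x. Subtract (−6x)·D = 12x⁴ − 48x³ − 30x² + 12x. Remainder: −2x³ + 8x² + 8x − 10.
Step 5: lead(−2x³ + 8x² + 8x − 10) ÷ lead(D) = −2x³ ÷ −2x³ = 1. Subtract (1)·D = −2x³ + 8x² + 5x − 2. Remainder: 3x − 8.

R = [3, -8]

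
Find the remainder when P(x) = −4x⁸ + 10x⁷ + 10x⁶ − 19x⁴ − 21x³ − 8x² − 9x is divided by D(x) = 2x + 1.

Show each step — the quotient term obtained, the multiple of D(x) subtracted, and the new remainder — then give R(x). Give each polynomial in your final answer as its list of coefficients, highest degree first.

Step 1: lead(−4x⁸ + 10x⁷ + 10x⁶ − 19x⁴ − 21x³ − 8x² − 9x) ÷ lead(D) = −4x⁸ ÷ 2x = −2x⁷. Subtract (−2x⁷)·D = −4x⁸ − 2x⁷. Remainder: 12x⁷ + 10x⁶ − 19x⁴ − 21x³ − 8x² − 9x.
Step 2: lead(12x⁷ + 10x⁶ − 19x⁴ − 21x³ − 8x² − 9x) ÷ lead(D) = 12x⁷ ÷ 2x = 6x⁶. Subtract (6x⁶)·D = 12x⁷ + 6x⁶. Remainder: 4x⁶ − 19x⁴ − 21x³ − 8x² − 9x.
Step 3: lead(4x⁶ − 19x⁴ − 21x³ − 8x² − 9x) ÷ lead(D) = 4x⁶ ÷ 2x = 2x⁵. Subtract (2x⁵)·D = 4x⁶ + 2x⁵. Remainder: −2x⁵ − 19x⁴ − 21x³ − 8x² − 9x.
Step 4: lead(−2x⁵ − 19x⁴ − 21x³ − 8x² − 9x) ÷ lead(D) = −2x⁵ ÷ 2x = −x⁴. Subtract (−x⁴)·D = −2x⁵ − x⁴. Remainder: −18x⁴ − 21x³ − 8x² − 9x.
Step 5: lead(−18x⁴ − 21x³ − 8x² − 9x) ÷ lead(D) = −18x⁴ ÷ 2x = −9x³. Subtract (−9x³)·D = −18x⁴ − 9x³. Remainder: −12x³ − 8x² − 9x.
Step 6: lead(−12x³ − 8x² − 9x) ÷ lead(D) = −12x³ ÷ 2x = −6x². Subtract (−6x²)·D = −12x³ − 6x². Remainder: −2x² − 9x.
Step 7: lead(−2x² − 9x) ÷ lead(D) = −2x² ÷ 2x = −x. Subtract (−x)·D = −2x² − x. Remainder: −8x.
Step 8: lead(−8x) ÷ lead(D) = −8x ÷ 2x = −4. Subtract (−4)·D = −8x − 4. Remainder: 4.

R = [4]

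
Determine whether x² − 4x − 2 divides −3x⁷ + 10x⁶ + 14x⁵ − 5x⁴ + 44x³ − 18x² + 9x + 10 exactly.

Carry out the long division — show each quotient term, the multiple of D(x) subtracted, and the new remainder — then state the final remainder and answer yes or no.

R(x) = 9x + 2, so D(x) is not a factor of P(x). no

Step 1: lead(−3x⁷ + 10x⁶ + 14x⁵ − 5x⁴ + 44x³ − 18x² + 9x + 10) ÷ lead(D) = −3x⁷ ÷ x² = −3x⁵. Subtract (−3x⁵)·D = −3x⁷ + 12x⁶ + 6x⁵. Remainder: −2x⁶ + 8x⁵ − 5x⁴ + 44x³ − 18x² + 9x + 10.
Step 2: lead(−2x⁶ + 8x⁵ − 5x⁴ + 44x³ − 18x² + 9x + 10) ÷ lead(D) = −2x⁶ ÷ x² = −2x⁴. Subtract (−2x⁴)·D = −2x⁶ + 8x⁵ + 4x⁴. Remainder: −9x⁴ + 44x³ − 18x² + 9x + 10.
Step 3: lead(−9x⁴ + 44x³ − 18x² + 9x + 10) ÷ lead(D) = −9x⁴ ÷ x² = −9x². Subtract (−9x²)·D = −9x⁴ + 36x³ + 18x². Remainder: 8x³ − 36x² + 9x + 10.
Step 4: lead(8x³ − 36x² + 9x + 10) ÷ lead(D) = 8x³ ÷ x² = 8x. Subtract (8x)·D = 8x³ − 32x² − 16x. Remainder: −4x² + 25x + 10.
Step 5: lead(−4x² + 25x + 10) ÷ lead(D) = −4x² ÷ x² = −4. Subtract (−4)·D = −4x² + 16x + 8. Remainder: 9x + 2.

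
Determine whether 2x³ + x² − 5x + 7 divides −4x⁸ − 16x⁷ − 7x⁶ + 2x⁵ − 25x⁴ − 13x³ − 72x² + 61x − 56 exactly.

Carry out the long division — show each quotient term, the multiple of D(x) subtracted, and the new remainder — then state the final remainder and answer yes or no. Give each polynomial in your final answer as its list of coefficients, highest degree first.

Step 1: lead(−4x⁸ − 16x⁷ − 7x⁶ + 2x⁵ − 25x⁴ − 13x³ − 72x² + 61x − 56) ÷ lead(D) = −4x⁸ ÷ 2x³ = −2x⁵. Subtract (−2x⁵)·D = −4x⁸ − 2x⁷ + 10x⁶ − 14x⁵. Remainder: −14x⁷ − 17x⁶ + 16x⁵ − 25x⁴ − 13x³ − 72x² + 61x − 56.
Step 2: lead(−14x⁷ − 17x⁶ + 16x⁵ − 25x⁴ − 13x³ − 72x² + 61x − 56) ÷ lead(D) = −14x⁷ ÷ 2x³ = −7x⁴. Subtract (−7x⁴)·D = −14x⁷ − 7x⁶ + 35x⁵ − 49x⁴. Remainder: −10x⁶ − 19x⁵ + 24x⁴ − 13x³ − 72x² + 61x − 56.
Step 3: lead(−10x⁶ − 19x⁵ + 24x⁴ − 13x³ − 72x² + 61x − 56) ÷ lead(D) = −10x⁶ ÷ 2x³ = −5x³. Subtract (−5x³)·D = −10x⁶ − 5x⁵ + 25x⁴ − 35x³. Remainder: −14x⁵ − x⁴ + 22x³ − 72x² + 61x − 56.
Step 4: lead(−14x⁵ − x⁴ + 22x³ − 72x² + 61x − 56) ÷ lead(D) = −14x⁵ ÷ 2x³ = −7x². Subtract (−7x²)·D = −14x⁵ − 7x⁴ + 35x³ − 49x². Remainder: 6x⁴ − 13x³ − 23x² + 61x − 56.
Step 5: lead(6x⁴ − 13x³ − 23x² + 61x − 56) ÷ lead(D) = 6x⁴ ÷ 2x³ = 3x. Subtract (3x)·D = 6x⁴ + 3x³ − 15x² + 21x. Remainder: −16x³ − 8x² + 40x − 56.
Step 6: lead(−16x³ − 8x² + 40x − 56) ÷ lead(D) = −16x³ ÷ 2x³ = −8. Subtract (−8)·D = −16x³ − 8x² + 40x − 56. Remainder: 0.

R = [0], so D(x) is a factor of P(x). yes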